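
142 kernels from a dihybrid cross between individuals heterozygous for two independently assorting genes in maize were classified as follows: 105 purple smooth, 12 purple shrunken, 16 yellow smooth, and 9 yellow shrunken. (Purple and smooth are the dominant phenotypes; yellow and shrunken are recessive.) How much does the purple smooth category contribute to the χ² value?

A dihybrid F₂ with independent assortment and complete dominance at both loci gives a 9:3:3:1 phenotypic ratio.
Total ratio parts = 16. Expected numbers out of 142:
  purple smooth: 142 × 9/16 = 79.875
  purple shrunken: 142 × 3/16 = 26.625
  yellow smooth: 142 × 3/16 = 26.625
  yellow shrunken: 142 × 1/16 = 8.875
Contribution of purple smooth: (105 − 79.875)² / 79.875 = 7.9032

7.903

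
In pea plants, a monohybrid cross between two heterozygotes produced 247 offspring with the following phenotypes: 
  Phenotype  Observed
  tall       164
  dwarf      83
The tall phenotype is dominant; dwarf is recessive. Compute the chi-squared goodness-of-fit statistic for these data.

For a monohybrid cross between heterozygotes with complete dominance, the expected phenotypic ratio is 3:1.
Total ratio parts = 4. Expected numbers out of 247:
  tall: 247 × 3/4 = 185.25
  dwarf: 247 × 1/4 = 61.75
χ² = Σ (O − E)² / E
  tall: (164 − 185.25)² / 185.25 = 2.4376
  dwarf: (83 − 61.75)² / 61.75 = 7.3128
χ² = 2.4376 + 7.3128 = 9.7504 ≈ 9.750

9.750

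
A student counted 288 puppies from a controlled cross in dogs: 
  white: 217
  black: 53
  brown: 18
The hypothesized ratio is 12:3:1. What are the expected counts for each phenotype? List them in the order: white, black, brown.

216, 54, 18

Expected counts for N = 288 under a 12:3:1 ratio (total parts = 16):
  white: 288 × 12/16 = 216
  black: 288 × 3/16 = 54
  brown: 288 × 1/16 = 18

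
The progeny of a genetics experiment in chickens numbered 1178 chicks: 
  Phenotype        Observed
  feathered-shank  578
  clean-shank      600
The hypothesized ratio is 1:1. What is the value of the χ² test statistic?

The 1:1 ratio has 2 parts, so with N = 1178 the expected counts are:
  feathered-shank: 1178 × 1/2 = 589
  clean-shank: 1178 × 1/2 = 589
χ² = Σ (O − E)² / E
  feathered-shank: (578 − 589)² / 589 = 0.2054
  clean-shank: (600 − 589)² / 589 = 0.2054
χ² = 0.2054 + 0.2054 = 0.4108 ≈ 0.411

0.411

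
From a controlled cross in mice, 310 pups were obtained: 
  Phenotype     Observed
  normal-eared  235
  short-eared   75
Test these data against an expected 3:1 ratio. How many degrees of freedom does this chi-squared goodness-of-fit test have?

A goodness-of-fit test with 2 phenotype classes has df = 2 − 1 = 1.

1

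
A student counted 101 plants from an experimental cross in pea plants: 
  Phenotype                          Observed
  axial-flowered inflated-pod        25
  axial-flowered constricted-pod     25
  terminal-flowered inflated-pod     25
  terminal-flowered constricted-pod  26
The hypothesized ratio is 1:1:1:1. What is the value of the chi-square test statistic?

0.030

Expected counts for N = 101 under a 1:1:1:1 ratio (total parts = 4):
  axial-flowered inflated-pod: 101 × 1/4 = 25.25
  axial-flowered constricted-pod: 101 × 1/4 = 25.25
  terminal-flowered inflated-pod: 101 × 1/4 = 25.25
  terminal-flowered constricted-pod: 101 × 1/4 = 25.25
χ² = Σ (O − E)² / E
  axial-flowered inflated-pod: (25 − 25.25)² / 25.25 = 0.0025
  axial-flowered constricted-pod: (25 − 25.25)² / 25.25 = 0.0025
  terminal-flowered inflated-pod: (25 − 25.25)² / 25.25 = 0.0025
  terminal-flowered constricted-pod: (26 − 25.25)² / 25.25 = 0.0223
χ² = 0.0025 + 0.0025 + 0.0025 + 0.0223 = 0.0298 ≈ 0.030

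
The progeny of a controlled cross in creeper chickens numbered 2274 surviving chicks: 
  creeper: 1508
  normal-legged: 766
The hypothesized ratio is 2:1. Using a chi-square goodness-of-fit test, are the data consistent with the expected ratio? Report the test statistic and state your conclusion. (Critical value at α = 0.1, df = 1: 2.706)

0.127; consistent

Under the 2:1 hypothesis (Σ ratio = 3, N = 2274):
  creeper: 2274 × 2/3 = 1516
  normal-legged: 2274 × 1/3 = 758
χ² = Σ (O − E)² / E
  creeper: (1508 − 1516)² / 1516 = 0.0422
  normal-legged: (766 − 758)² / 758 = 0.0844
χ² = 0.0422 + 0.0844 = 0.1266 ≈ 0.127
Degrees of freedom = 2 − 1 = 1; critical value at α = 0.1 is 2.706.
Since 0.127 < 2.706, we fail to reject the null hypothesis — the data are consistent with the 2:1 ratio.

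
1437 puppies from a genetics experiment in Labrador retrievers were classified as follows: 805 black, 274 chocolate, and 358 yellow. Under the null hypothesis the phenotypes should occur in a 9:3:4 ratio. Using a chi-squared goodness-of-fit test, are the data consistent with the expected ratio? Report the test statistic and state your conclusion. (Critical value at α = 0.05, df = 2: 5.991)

The 9:3:4 ratio has 16 parts, so with N = 1437 the expected counts are:
  black: 1437 × 9/16 = 808.3125
  chocolate: 1437 × 3/16 = 269.4375
  yellow: 1437 × 4/16 = 359.25
χ² = Σ (O − E)² / E
  black: (805 − 808.3125)² / 808.3125 = 0.0136
  chocolate: (274 − 269.4375)² / 269.4375 = 0.0773
  yellow: (358 − 359.25)² / 359.25 = 0.0043
χ² = 0.0136 + 0.0773 + 0.0043 = 0.0952 ≈ 0.095
Degrees of freedom = 3 − 1 = 2; critical value at α = 0.05 is 5.991.
Since 0.095 < 5.991, we fail to reject the null hypothesis — the data are consistent with the 9:3:4 ratio.

0.095; consistent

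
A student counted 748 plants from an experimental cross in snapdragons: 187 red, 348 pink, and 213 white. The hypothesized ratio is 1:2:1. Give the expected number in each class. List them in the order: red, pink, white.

187, 374, 187

Expected counts for N = 748 under a 1:2:1 ratio (total parts = 4):
  red: 748 × 1/4 = 187
  pink: 748 × 2/4 = 374
  white: 748 × 1/4 = 187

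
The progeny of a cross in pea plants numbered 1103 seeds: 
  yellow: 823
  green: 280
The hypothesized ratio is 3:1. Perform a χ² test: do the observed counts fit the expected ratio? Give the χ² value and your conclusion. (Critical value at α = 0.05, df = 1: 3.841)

Total ratio parts = 4. Expected numbers out of 1103:
  yellow: 1103 × 3/4 = 827.25
  green: 1103 × 1/4 = 275.75
χ² = Σ (O − E)² / E
  yellow: (823 − 827.25)² / 827.25 = 0.0218
  green: (280 − 275.75)² / 275.75 = 0.0655
χ² = 0.0218 + 0.0655 = 0.0873 ≈ 0.087
Degrees of freedom = 2 − 1 = 1; critical value at α = 0.05 is 3.841.
Since 0.087 < 3.841, we fail to reject the null hypothesis — the data are consistent with the 3:1 ratio.

0.087; consistent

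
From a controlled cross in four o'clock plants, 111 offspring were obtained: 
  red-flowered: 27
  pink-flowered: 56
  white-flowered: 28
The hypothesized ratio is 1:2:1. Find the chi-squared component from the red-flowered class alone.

0.020

Total ratio parts = 4. Expected numbers out of 111:
  red-flowered: 111 × 1/4 = 27.75
  pink-flowered: 111 × 2/4 = 55.5
  white-flowered: 111 × 1/4 = 27.75
Contribution of red-flowered: (27 − 27.75)² / 27.75 = 0.0203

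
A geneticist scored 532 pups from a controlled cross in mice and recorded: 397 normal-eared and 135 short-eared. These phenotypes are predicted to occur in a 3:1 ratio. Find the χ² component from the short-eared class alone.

Expected counts for N = 532 under a 3:1 ratio (total parts = 4):
  normal-eared: 532 × 3/4 = 399
  short-eared: 532 × 1/4 = 133
Contribution of short-eared: (135 − 133)² / 133 = 0.0301

0.030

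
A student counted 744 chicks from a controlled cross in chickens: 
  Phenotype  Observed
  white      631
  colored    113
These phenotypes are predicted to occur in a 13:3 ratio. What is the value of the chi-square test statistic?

Total ratio parts = 16. Expected numbers out of 744:
  white: 744 × 13/16 = 604.5
  colored: 744 × 3/16 = 139.5
χ² = Σ (O − E)² / E
  white: (631 − 604.5)² / 604.5 = 1.1617
  colored: (113 − 139.5)² / 139.5 = 5.0341
χ² = 1.1617 + 5.0341 = 6.1958 ≈ 6.196

6.196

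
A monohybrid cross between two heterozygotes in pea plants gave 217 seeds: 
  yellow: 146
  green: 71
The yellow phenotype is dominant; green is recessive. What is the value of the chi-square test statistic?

6.896

For a monohybrid cross between heterozygotes with complete dominance, the expected phenotypic ratio is 3:1.
Under the 3:1 hypothesis (Σ ratio = 4, N = 217):
  yellow: 217 × 3/4 = 162.75
  green: 217 × 1/4 = 54.25
χ² = Σ (O − E)² / E
  yellow: (146 − 162.75)² / 162.75 = 1.7239
  green: (71 − 54.25)² / 54.25 = 5.1717
χ² = 1.7239 + 5.1717 = 6.8956 ≈ 6.896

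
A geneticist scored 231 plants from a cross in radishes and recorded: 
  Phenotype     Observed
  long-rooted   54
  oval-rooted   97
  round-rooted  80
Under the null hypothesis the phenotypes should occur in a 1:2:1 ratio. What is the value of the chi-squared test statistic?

11.779

Expected counts for N = 231 under a 1:2:1 ratio (total parts = 4):
  long-rooted: 231 × 1/4 = 57.75
  oval-rooted: 231 × 2/4 = 115.5
  round-rooted: 231 × 1/4 = 57.75
χ² = Σ (O − E)² / E
  long-rooted: (54 − 57.75)² / 57.75 = 0.2435
  oval-rooted: (97 − 115.5)² / 115.5 = 2.9632
  round-rooted: (80 − 57.75)² / 57.75 = 8.5725
χ² = 0.2435 + 2.9632 + 8.5725 = 11.7792 ≈ 11.779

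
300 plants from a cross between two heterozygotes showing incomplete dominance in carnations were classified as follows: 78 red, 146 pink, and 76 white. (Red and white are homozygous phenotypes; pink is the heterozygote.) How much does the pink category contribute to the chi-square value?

0.107

With incomplete dominance, a heterozygote × heterozygote cross gives a 1:2:1 phenotypic ratio.
Total ratio parts = 4. Expected numbers out of 300:
  red: 300 × 1/4 = 75
  pink: 300 × 2/4 = 150
  white: 300 × 1/4 = 75
Contribution of pink: (146 − 150)² / 150 = 0.1067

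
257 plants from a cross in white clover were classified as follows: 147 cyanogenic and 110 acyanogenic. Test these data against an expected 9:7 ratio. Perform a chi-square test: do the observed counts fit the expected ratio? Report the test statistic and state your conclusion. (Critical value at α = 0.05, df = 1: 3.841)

0.094; consistent

Total ratio parts = 16. Expected numbers out of 257:
  cyanogenic: 257 × 9/16 = 144.5625
  acyanogenic: 257 × 7/16 = 112.4375
χ² = Σ (O − E)² / E
  cyanogenic: (147 − 144.5625)² / 144.5625 = 0.0411
  acyanogenic: (110 − 112.4375)² / 112.4375 = 0.0528
χ² = 0.0411 + 0.0528 = 0.0939 ≈ 0.094
Degrees of freedom = 2 − 1 = 1; critical value at α = 0.05 is 3.841.
Since 0.094 < 3.841, we fail to reject the null hypothesis — the data are consistent with the 9:7 ratio.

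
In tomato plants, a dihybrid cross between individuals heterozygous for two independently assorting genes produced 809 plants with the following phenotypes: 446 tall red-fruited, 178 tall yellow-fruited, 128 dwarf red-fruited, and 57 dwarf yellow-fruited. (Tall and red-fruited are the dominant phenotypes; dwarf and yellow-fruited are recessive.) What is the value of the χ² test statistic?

9.263

A dihybrid F₂ with independent assortment and complete dominance at both loci gives a 9:3:3:1 phenotypic ratio.
Under the 9:3:3:1 hypothesis (Σ ratio = 16, N = 809):
  tall red-fruited: 809 × 9/16 = 455.0625
  tall yellow-fruited: 809 × 3/16 = 151.6875
  dwarf red-fruited: 809 × 3/16 = 151.6875
  dwarf yellow-fruited: 809 × 1/16 = 50.5625
χ² = Σ (O − E)² / E
  tall red-fruited: (446 − 455.0625)² / 455.0625 = 0.1805
  tall yellow-fruited: (178 − 151.6875)² / 151.6875 = 4.5643
  dwarf red-fruited: (128 − 151.6875)² / 151.6875 = 3.6990
  dwarf yellow-fruited: (57 − 50.5625)² / 50.5625 = 0.8196
χ² = 0.1805 + 4.5643 + 3.6990 + 0.8196 = 9.2634 ≈ 9.263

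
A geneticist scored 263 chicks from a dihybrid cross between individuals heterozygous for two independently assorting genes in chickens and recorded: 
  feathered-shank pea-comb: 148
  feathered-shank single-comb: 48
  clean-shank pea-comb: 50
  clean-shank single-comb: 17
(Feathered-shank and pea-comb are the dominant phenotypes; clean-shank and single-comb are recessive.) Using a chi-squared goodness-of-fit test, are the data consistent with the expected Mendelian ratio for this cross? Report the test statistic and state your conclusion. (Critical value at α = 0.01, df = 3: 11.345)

0.064; consistent

A dihybrid F₂ with independent assortment and complete dominance at both loci gives a 9:3:3:1 phenotypic ratio.
The 9:3:3:1 ratio has 16 parts, so with N = 263 the expected counts are:
  feathered-shank pea-comb: 263 × 9/16 = 147.9375
  feathered-shank single-comb: 263 × 3/16 = 49.3125
  clean-shank pea-comb: 263 × 3/16 = 49.3125
  clean-shank single-comb: 263 × 1/16 = 16.4375
χ² = Σ (O − E)² / E
  feathered-shank pea-comb: (148 − 147.9375)² / 147.9375 = 0.0000
  feathered-shank single-comb: (48 − 49.3125)² / 49.3125 = 0.0349
  clean-shank pea-comb: (50 − 49.3125)² / 49.3125 = 0.0096
  clean-shank single-comb: (17 − 16.4375)² / 16.4375 = 0.0192
χ² = 0.0000 + 0.0349 + 0.0096 + 0.0192 = 0.0637 ≈ 0.064
Degrees of freedom = 4 − 1 = 3; critical value at α = 0.01 is 11.345.
Since 0.064 < 11.345, we fail to reject the null hypothesis — the data are consistent with the 9:3:3:1 ratio.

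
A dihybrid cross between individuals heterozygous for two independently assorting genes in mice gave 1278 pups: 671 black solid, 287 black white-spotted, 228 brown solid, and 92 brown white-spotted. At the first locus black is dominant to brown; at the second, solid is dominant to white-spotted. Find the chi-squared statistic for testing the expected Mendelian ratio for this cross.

A dihybrid F₂ with independent assortment and complete dominance at both loci gives a 9:3:3:1 phenotypic ratio.
Total ratio parts = 16. Expected numbers out of 1278:
  black solid: 1278 × 9/16 = 718.875
  black white-spotted: 1278 × 3/16 = 239.625
  brown solid: 1278 × 3/16 = 239.625
  brown white-spotted: 1278 × 1/16 = 79.875
χ² = Σ (O − E)² / E
  black solid: (671 − 718.875)² / 718.875 = 3.1883
  black white-spotted: (287 − 239.625)² / 239.625 = 9.3663
  brown solid: (228 − 239.625)² / 239.625 = 0.5640
  brown white-spotted: (92 − 79.875)² / 79.875 = 1.8406
χ² = 3.1883 + 9.3663 + 0.5640 + 1.8406 = 14.9592 ≈ 14.959

14.959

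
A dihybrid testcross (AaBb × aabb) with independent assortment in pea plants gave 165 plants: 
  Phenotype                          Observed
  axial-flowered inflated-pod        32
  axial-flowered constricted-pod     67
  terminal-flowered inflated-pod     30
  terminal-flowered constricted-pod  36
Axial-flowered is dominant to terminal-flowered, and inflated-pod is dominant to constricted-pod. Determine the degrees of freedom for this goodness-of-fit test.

3

A dihybrid testcross with independent assortment gives a 1:1:1:1 ratio.
A goodness-of-fit test with 4 phenotype classes has df = 4 − 1 = 3.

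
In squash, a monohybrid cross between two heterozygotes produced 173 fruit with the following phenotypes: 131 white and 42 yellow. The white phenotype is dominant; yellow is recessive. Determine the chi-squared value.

0.048

For a monohybrid cross between heterozygotes with complete dominance, the expected phenotypic ratio is 3:1.
Expected counts for N = 173 under a 3:1 ratio (total parts = 4):
  white: 173 × 3/4 = 129.75
  yellow: 173 × 1/4 = 43.25
χ² = Σ (O − E)² / E
  white: (131 − 129.75)² / 129.75 = 0.0120
  yellow: (42 − 43.25)² / 43.25 = 0.0361
χ² = 0.0120 + 0.0361 = 0.0481 ≈ 0.048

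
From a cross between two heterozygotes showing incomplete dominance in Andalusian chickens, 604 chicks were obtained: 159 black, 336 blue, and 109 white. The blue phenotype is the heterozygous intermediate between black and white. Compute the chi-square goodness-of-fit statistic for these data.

15.934

With incomplete dominance, a heterozygote × heterozygote cross gives a 1:2:1 phenotypic ratio.
Total ratio parts = 4. Expected numbers out of 604:
  black: 604 × 1/4 = 151
  blue: 604 × 2/4 = 302
  white: 604 × 1/4 = 151
χ² = Σ (O − E)² / E
  black: (159 − 151)² / 151 = 0.4238
  blue: (336 − 302)² / 302 = 3.8278
  white: (109 − 151)² / 151 = 11.6821
χ² = 0.4238 + 3.8278 + 11.6821 = 15.9337 ≈ 15.934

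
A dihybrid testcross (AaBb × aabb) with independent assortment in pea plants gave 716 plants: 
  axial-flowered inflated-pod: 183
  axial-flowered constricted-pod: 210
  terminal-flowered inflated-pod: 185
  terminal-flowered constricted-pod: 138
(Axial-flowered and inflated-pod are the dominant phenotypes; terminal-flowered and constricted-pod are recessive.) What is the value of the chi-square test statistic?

15.050

A dihybrid testcross with independent assortment gives a 1:1:1:1 ratio.
Expected counts for N = 716 under a 1:1:1:1 ratio (total parts = 4):
  axial-flowered inflated-pod: 716 × 1/4 = 179
  axial-flowered constricted-pod: 716 × 1/4 = 179
  terminal-flowered inflated-pod: 716 × 1/4 = 179
  terminal-flowered constricted-pod: 716 × 1/4 = 179
χ² = Σ (O − E)² / E
  axial-flowered inflated-pod: (183 − 179)² / 179 = 0.0894
  axial-flowered constricted-pod: (210 − 179)² / 179 = 5.3687
  terminal-flowered inflated-pod: (185 − 179)² / 179 = 0.2011
  terminal-flowered constricted-pod: (138 − 179)² / 179 = 9.3911
χ² = 0.0894 + 5.3687 + 0.2011 + 9.3911 = 15.0503 ≈ 15.050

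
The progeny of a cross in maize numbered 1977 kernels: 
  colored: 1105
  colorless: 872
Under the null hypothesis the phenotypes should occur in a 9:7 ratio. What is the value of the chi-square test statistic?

0.103

Total ratio parts = 16. Expected numbers out of 1977:
  colored: 1977 × 9/16 = 1112.0625
  colorless: 1977 × 7/16 = 864.9375
χ² = Σ (O − E)² / E
  colored: (1105 − 1112.0625)² / 1112.0625 = 0.0449
  colorless: (872 − 864.9375)² / 864.9375 = 0.0577
χ² = 0.0449 + 0.0577 = 0.1026 ≈ 0.103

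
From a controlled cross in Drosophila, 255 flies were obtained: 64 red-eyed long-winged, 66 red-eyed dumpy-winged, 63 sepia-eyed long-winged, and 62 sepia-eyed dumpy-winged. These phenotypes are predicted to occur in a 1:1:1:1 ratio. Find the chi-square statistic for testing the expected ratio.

0.137

Total ratio parts = 4. Expected numbers out of 255:
  red-eyed long-winged: 255 × 1/4 = 63.75
  red-eyed dumpy-winged: 255 × 1/4 = 63.75
  sepia-eyed long-winged: 255 × 1/4 = 63.75
  sepia-eyed dumpy-winged: 255 × 1/4 = 63.75
χ² = Σ (O − E)² / E
  red-eyed long-winged: (64 − 63.75)² / 63.75 = 0.0010
  red-eyed dumpy-winged: (66 − 63.75)² / 63.75 = 0.0794
  sepia-eyed long-winged: (63 − 63.75)² / 63.75 = 0.0088
  sepia-eyed dumpy-winged: (62 − 63.75)² / 63.75 = 0.0480
χ² = 0.0010 + 0.0794 + 0.0088 + 0.0480 = 0.1372 ≈ 0.137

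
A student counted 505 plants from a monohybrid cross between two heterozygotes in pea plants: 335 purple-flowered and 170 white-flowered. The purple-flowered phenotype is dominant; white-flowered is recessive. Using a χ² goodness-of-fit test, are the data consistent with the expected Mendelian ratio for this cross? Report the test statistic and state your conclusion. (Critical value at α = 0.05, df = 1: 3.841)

20.215; not consistent

For a monohybrid cross between heterozygotes with complete dominance, the expected phenotypic ratio is 3:1.
Total ratio parts = 4. Expected numbers out of 505:
  purple-flowered: 505 × 3/4 = 378.75
  white-flowered: 505 × 1/4 = 126.25
χ² = Σ (O − E)² / E
  purple-flowered: (335 − 378.75)² / 378.75 = 5.0536
  white-flowered: (170 − 126.25)² / 126.25 = 15.1609
χ² = 5.0536 + 15.1609 = 20.2145 ≈ 20.215
Degrees of freedom = 2 − 1 = 1; critical value at α = 0.05 is 3.841.
Since 20.215 > 3.841, we reject the null hypothesis — the data do not fit the 3:1 ratio.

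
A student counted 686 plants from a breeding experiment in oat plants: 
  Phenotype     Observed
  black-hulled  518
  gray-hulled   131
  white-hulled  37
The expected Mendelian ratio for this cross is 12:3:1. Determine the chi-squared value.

Total ratio parts = 16. Expected numbers out of 686:
  black-hulled: 686 × 12/16 = 514.5
  gray-hulled: 686 × 3/16 = 128.625
  white-hulled: 686 × 1/16 = 42.875
χ² = Σ (O − E)² / E
  black-hulled: (518 − 514.5)² / 514.5 = 0.0238
  gray-hulled: (131 − 128.625)² / 128.625 = 0.0439
  white-hulled: (37 − 42.875)² / 42.875 = 0.8050
χ² = 0.0238 + 0.0439 + 0.8050 = 0.8727 ≈ 0.873

0.873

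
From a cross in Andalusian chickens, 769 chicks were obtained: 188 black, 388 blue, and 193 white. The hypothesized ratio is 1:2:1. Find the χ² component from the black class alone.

Under the 1:2:1 hypothesis (Σ ratio = 4, N = 769):
  black: 769 × 1/4 = 192.25
  blue: 769 × 2/4 = 384.5
  white: 769 × 1/4 = 192.25
Contribution of black: (188 − 192.25)² / 192.25 = 0.0940

0.094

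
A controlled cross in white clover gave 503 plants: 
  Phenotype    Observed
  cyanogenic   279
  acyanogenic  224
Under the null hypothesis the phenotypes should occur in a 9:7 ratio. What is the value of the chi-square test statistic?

The 9:7 ratio has 16 parts, so with N = 503 the expected counts are:
  cyanogenic: 503 × 9/16 = 282.9375
  acyanogenic: 503 × 7/16 = 220.0625
χ² = Σ (O − E)² / E
  cyanogenic: (279 − 282.9375)² / 282.9375 = 0.0548
  acyanogenic: (224 − 220.0625)² / 220.0625 = 0.0705
χ² = 0.0548 + 0.0705 = 0.1253 ≈ 0.125

0.125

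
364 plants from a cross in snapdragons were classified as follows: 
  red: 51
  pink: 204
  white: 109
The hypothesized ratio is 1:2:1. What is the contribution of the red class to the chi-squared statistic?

The 1:2:1 ratio has 4 parts, so with N = 364 the expected counts are:
  red: 364 × 1/4 = 91
  pink: 364 × 2/4 = 182
  white: 364 × 1/4 = 91
Contribution of red: (51 − 91)² / 91 = 17.5824

17.582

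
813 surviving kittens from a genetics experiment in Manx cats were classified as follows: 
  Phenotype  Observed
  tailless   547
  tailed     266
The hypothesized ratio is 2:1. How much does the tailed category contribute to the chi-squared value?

0.092

Under the 2:1 hypothesis (Σ ratio = 3, N = 813):
  tailless: 813 × 2/3 = 542
  tailed: 813 × 1/3 = 271
Contribution of tailed: (266 − 271)² / 271 = 0.0923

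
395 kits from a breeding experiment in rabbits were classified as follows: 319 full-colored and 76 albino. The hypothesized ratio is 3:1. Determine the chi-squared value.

6.988

The 3:1 ratio has 4 parts, so with N = 395 the expected counts are:
  full-colored: 395 × 3/4 = 296.25
  albino: 395 × 1/4 = 98.75
χ² = Σ (O − E)² / E
  full-colored: (319 − 296.25)² / 296.25 = 1.7470
  albino: (76 − 98.75)² / 98.75 = 5.2411
χ² = 1.7470 + 5.2411 = 6.9881 ≈ 6.988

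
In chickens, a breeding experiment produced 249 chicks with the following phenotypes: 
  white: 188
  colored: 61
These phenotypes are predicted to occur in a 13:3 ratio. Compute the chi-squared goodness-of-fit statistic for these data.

Total ratio parts = 16. Expected numbers out of 249:
  white: 249 × 13/16 = 202.3125
  colored: 249 × 3/16 = 46.6875
χ² = Σ (O − E)² / E
  white: (188 − 202.3125)² / 202.3125 = 1.0125
  colored: (61 − 46.6875)² / 46.6875 = 4.3876
χ² = 1.0125 + 4.3876 = 5.4001 ≈ 5.400

5.400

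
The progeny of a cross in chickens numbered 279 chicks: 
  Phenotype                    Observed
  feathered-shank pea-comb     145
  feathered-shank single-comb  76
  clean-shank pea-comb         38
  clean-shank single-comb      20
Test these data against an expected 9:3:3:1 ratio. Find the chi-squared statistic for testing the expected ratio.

15.926

Total ratio parts = 16. Expected numbers out of 279:
  feathered-shank pea-comb: 279 × 9/16 = 156.9375
  feathered-shank single-comb: 279 × 3/16 = 52.3125
  clean-shank pea-comb: 279 × 3/16 = 52.3125
  clean-shank single-comb: 279 × 1/16 = 17.4375
χ² = Σ (O − E)² / E
  feathered-shank pea-comb: (145 − 156.9375)² / 156.9375 = 0.9080
  feathered-shank single-comb: (76 − 52.3125)² / 52.3125 = 10.7259
  clean-shank pea-comb: (38 − 52.3125)² / 52.3125 = 3.9158
  clean-shank single-comb: (20 − 17.4375)² / 17.4375 = 0.3766
χ² = 0.9080 + 10.7259 + 3.9158 + 0.3766 = 15.9263 ≈ 15.926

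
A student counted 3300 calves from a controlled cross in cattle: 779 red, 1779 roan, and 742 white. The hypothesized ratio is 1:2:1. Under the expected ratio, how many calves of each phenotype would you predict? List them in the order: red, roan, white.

825, 1650, 825

Under the 1:2:1 hypothesis (Σ ratio = 4, N = 3300):
  red: 3300 × 1/4 = 825
  roan: 3300 × 2/4 = 1650
  white: 3300 × 1/4 = 825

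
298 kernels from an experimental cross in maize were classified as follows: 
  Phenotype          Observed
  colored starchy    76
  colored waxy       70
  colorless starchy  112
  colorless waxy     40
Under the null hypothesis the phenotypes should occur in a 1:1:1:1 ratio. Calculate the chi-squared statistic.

The 1:1:1:1 ratio has 4 parts, so with N = 298 the expected counts are:
  colored starchy: 298 × 1/4 = 74.5
  colored waxy: 298 × 1/4 = 74.5
  colorless starchy: 298 × 1/4 = 74.5
  colorless waxy: 298 × 1/4 = 74.5
χ² = Σ (O − E)² / E
  colored starchy: (76 − 74.5)² / 74.5 = 0.0302
  colored waxy: (70 − 74.5)² / 74.5 = 0.2718
  colorless starchy: (112 − 74.5)² / 74.5 = 18.8758
  colorless waxy: (40 − 74.5)² / 74.5 = 15.9765
χ² = 0.0302 + 0.2718 + 18.8758 + 15.9765 = 35.1543 ≈ 35.154

35.154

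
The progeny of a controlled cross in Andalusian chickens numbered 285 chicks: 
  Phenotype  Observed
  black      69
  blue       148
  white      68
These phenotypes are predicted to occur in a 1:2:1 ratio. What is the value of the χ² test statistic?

0.432

Under the 1:2:1 hypothesis (Σ ratio = 4, N = 285):
  black: 285 × 1/4 = 71.25
  blue: 285 × 2/4 = 142.5
  white: 285 × 1/4 = 71.25
χ² = Σ (O − E)² / E
  black: (69 − 71.25)² / 71.25 = 0.0711
  blue: (148 − 142.5)² / 142.5 = 0.2123
  white: (68 − 71.25)² / 71.25 = 0.1482
χ² = 0.0711 + 0.2123 + 0.1482 = 0.4316 ≈ 0.432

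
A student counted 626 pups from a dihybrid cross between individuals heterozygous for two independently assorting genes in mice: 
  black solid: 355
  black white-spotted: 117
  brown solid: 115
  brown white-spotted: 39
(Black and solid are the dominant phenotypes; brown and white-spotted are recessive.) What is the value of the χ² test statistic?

0.073

A dihybrid F₂ with independent assortment and complete dominance at both loci gives a 9:3:3:1 phenotypic ratio.
Under the 9:3:3:1 hypothesis (Σ ratio = 16, N = 626):
  black solid: 626 × 9/16 = 352.125
  black white-spotted: 626 × 3/16 = 117.375
  brown solid: 626 × 3/16 = 117.375
  brown white-spotted: 626 × 1/16 = 39.125
χ² = Σ (O − E)² / E
  black solid: (355 − 352.125)² / 352.125 = 0.0235
  black white-spotted: (117 − 117.375)² / 117.375 = 0.0012
  brown solid: (115 − 117.375)² / 117.375 = 0.0481
  brown white-spotted: (39 − 39.125)² / 39.125 = 0.0004
χ² = 0.0235 + 0.0012 + 0.0481 + 0.0004 = 0.0732 ≈ 0.073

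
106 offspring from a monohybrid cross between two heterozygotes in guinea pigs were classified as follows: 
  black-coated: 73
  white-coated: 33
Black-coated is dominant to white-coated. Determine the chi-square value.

2.126

For a monohybrid cross between heterozygotes with complete dominance, the expected phenotypic ratio is 3:1.
Under the 3:1 hypothesis (Σ ratio = 4, N = 106):
  black-coated: 106 × 3/4 = 79.5
  white-coated: 106 × 1/4 = 26.5
χ² = Σ (O − E)² / E
  black-coated: (73 − 79.5)² / 79.5 = 0.5314
  white-coated: (33 − 26.5)² / 26.5 = 1.5943
χ² = 0.5314 + 1.5943 = 2.1257 ≈ 2.126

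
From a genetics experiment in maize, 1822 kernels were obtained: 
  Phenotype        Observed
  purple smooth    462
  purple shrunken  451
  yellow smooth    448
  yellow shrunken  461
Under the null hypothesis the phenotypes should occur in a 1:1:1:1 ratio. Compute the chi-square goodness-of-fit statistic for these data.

The 1:1:1:1 ratio has 4 parts, so with N = 1822 the expected counts are:
  purple smooth: 1822 × 1/4 = 455.5
  purple shrunken: 1822 × 1/4 = 455.5
  yellow smooth: 1822 × 1/4 = 455.5
  yellow shrunken: 1822 × 1/4 = 455.5
χ² = Σ (O − E)² / E
  purple smooth: (462 − 455.5)² / 455.5 = 0.0928
  purple shrunken: (451 − 455.5)² / 455.5 = 0.0445
  yellow smooth: (448 − 455.5)² / 455.5 = 0.1235
  yellow shrunken: (461 − 455.5)² / 455.5 = 0.0664
χ² = 0.0928 + 0.0445 + 0.1235 + 0.0664 = 0.3272 ≈ 0.327

0.327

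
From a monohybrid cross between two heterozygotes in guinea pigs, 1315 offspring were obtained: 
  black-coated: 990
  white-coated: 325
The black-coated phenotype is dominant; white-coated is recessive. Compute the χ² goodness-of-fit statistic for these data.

For a monohybrid cross between heterozygotes with complete dominance, the expected phenotypic ratio is 3:1.
Total ratio parts = 4. Expected numbers out of 1315:
  black-coated: 1315 × 3/4 = 986.25
  white-coated: 1315 × 1/4 = 328.75
χ² = Σ (O − E)² / E
  black-coated: (990 − 986.25)² / 986.25 = 0.0143
  white-coated: (325 − 328.75)² / 328.75 = 0.0428
χ² = 0.0143 + 0.0428 = 0.0571 ≈ 0.057

0.057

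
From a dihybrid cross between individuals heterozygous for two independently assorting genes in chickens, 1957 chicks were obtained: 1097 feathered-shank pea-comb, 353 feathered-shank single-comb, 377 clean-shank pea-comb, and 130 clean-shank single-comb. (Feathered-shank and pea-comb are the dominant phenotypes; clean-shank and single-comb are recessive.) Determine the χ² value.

A dihybrid F₂ with independent assortment and complete dominance at both loci gives a 9:3:3:1 phenotypic ratio.
Under the 9:3:3:1 hypothesis (Σ ratio = 16, N = 1957):
  feathered-shank pea-comb: 1957 × 9/16 = 1100.8125
  feathered-shank single-comb: 1957 × 3/16 = 366.9375
  clean-shank pea-comb: 1957 × 3/16 = 366.9375
  clean-shank single-comb: 1957 × 1/16 = 122.3125
χ² = Σ (O − E)² / E
  feathered-shank pea-comb: (1097 − 1100.8125)² / 1100.8125 = 0.0132
  feathered-shank single-comb: (353 − 366.9375)² / 366.9375 = 0.5294
  clean-shank pea-comb: (377 − 366.9375)² / 366.9375 = 0.2759
  clean-shank single-comb: (130 − 122.3125)² / 122.3125 = 0.4832
χ² = 0.0132 + 0.5294 + 0.2759 + 0.4832 = 1.3017 ≈ 1.302

1.302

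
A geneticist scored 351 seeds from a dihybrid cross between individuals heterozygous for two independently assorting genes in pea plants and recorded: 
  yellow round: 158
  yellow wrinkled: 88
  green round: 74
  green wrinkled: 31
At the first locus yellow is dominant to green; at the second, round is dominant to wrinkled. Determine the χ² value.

20.120

A dihybrid F₂ with independent assortment and complete dominance at both loci gives a 9:3:3:1 phenotypic ratio.
Expected counts for N = 351 under a 9:3:3:1 ratio (total parts = 16):
  yellow round: 351 × 9/16 = 197.4375
  yellow wrinkled: 351 × 3/16 = 65.8125
  green round: 351 × 3/16 = 65.8125
  green wrinkled: 351 × 1/16 = 21.9375
χ² = Σ (O − E)² / E
  yellow round: (158 − 197.4375)² / 197.4375 = 7.8775
  yellow wrinkled: (88 − 65.8125)² / 65.8125 = 7.4801
  green round: (74 − 65.8125)² / 65.8125 = 1.0186
  green wrinkled: (31 − 21.9375)² / 21.9375 = 3.7438
χ² = 7.8775 + 7.4801 + 1.0186 + 3.7438 = 20.120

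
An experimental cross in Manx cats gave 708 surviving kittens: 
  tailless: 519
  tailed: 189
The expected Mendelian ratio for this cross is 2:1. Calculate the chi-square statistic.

Under the 2:1 hypothesis (Σ ratio = 3, N = 708):
  tailless: 708 × 2/3 = 472
  tailed: 708 × 1/3 = 236
χ² = Σ (O − E)² / E
  tailless: (519 − 472)² / 472 = 4.6801
  tailed: (189 − 236)² / 236 = 9.3602
χ² = 4.6801 + 9.3602 = 14.0403 ≈ 14.040

14.040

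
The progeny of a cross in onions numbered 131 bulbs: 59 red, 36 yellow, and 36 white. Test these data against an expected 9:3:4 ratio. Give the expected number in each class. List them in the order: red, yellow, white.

Expected counts for N = 131 under a 9:3:4 ratio (total parts = 16):
  red: 131 × 9/16 = 73.6875
  yellow: 131 × 3/16 = 24.5625
  white: 131 × 4/16 = 32.75

73.6875, 24.5625, 32.75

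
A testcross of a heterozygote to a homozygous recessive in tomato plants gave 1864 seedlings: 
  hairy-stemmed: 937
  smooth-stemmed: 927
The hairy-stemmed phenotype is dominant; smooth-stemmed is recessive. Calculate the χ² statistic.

A testcross of a heterozygote (Aa × aa) gives a 1:1 phenotypic ratio.
Expected counts for N = 1864 under a 1:1 ratio (total parts = 2):
  hairy-stemmed: 1864 × 1/2 = 932
  smooth-stemmed: 1864 × 1/2 = 932
χ² = Σ (O − E)² / E
  hairy-stemmed: (937 − 932)² / 932 = 0.0268
  smooth-stemmed: (927 − 932)² / 932 = 0.0268
χ² = 0.0268 + 0.0268 = 0.0536 ≈ 0.054

0.054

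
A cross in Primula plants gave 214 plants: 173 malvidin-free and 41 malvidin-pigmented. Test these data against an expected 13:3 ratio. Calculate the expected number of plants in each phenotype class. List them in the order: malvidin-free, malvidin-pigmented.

173.875, 40.125

The 13:3 ratio has 16 parts, so with N = 214 the expected counts are:
  malvidin-free: 214 × 13/16 = 173.875
  malvidin-pigmented: 214 × 3/16 = 40.125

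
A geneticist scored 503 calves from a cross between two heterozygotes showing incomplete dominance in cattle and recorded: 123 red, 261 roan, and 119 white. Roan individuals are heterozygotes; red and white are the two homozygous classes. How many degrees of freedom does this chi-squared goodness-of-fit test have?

With incomplete dominance, a heterozygote × heterozygote cross gives a 1:2:1 phenotypic ratio.
A goodness-of-fit test with 3 phenotype classes has df = 3 − 1 = 2.

2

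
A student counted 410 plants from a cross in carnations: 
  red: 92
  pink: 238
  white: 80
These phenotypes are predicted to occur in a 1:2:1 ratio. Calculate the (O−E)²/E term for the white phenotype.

Expected counts for N = 410 under a 1:2:1 ratio (total parts = 4):
  red: 410 × 1/4 = 102.5
  pink: 410 × 2/4 = 205
  white: 410 × 1/4 = 102.5
Contribution of white: (80 − 102.5)² / 102.5 = 4.9390

4.939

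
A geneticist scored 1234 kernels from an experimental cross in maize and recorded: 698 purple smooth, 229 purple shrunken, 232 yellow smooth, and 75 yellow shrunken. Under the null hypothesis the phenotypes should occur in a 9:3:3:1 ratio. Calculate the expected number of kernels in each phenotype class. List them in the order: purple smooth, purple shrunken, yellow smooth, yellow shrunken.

Expected counts for N = 1234 under a 9:3:3:1 ratio (total parts = 16):
  purple smooth: 1234 × 9/16 = 694.125
  purple shrunken: 1234 × 3/16 = 231.375
  yellow smooth: 1234 × 3/16 = 231.375
  yellow shrunken: 1234 × 1/16 = 77.125

694.125, 231.375, 231.375, 77.125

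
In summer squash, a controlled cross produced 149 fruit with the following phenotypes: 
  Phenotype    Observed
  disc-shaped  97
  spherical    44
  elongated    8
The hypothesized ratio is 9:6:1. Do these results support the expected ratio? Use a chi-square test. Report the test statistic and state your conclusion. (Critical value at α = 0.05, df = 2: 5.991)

The 9:6:1 ratio has 16 parts, so with N = 149 the expected counts are:
  disc-shaped: 149 × 9/16 = 83.8125
  spherical: 149 × 6/16 = 55.875
  elongated: 149 × 1/16 = 9.3125
χ² = Σ (O − E)² / E
  disc-shaped: (97 − 83.8125)² / 83.8125 = 2.0750
  spherical: (44 − 55.875)² / 55.875 = 2.5238
  elongated: (8 − 9.3125)² / 9.3125 = 0.1850
χ² = 2.0750 + 2.5238 + 0.1850 = 4.7838 ≈ 4.784
Degrees of freedom = 3 − 1 = 2; critical value at α = 0.05 is 5.991.
Since 4.784 < 5.991, we fail to reject the null hypothesis — the data are consistent with the 9:6:1 ratio.

4.784; consistent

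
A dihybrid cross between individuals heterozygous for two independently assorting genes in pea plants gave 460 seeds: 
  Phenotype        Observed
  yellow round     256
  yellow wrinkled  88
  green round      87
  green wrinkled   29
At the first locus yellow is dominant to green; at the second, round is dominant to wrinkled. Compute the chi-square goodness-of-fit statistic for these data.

0.073

A dihybrid F₂ with independent assortment and complete dominance at both loci gives a 9:3:3:1 phenotypic ratio.
Expected counts for N = 460 under a 9:3:3:1 ratio (total parts = 16):
  yellow round: 460 × 9/16 = 258.75
  yellow wrinkled: 460 × 3/16 = 86.25
  green round: 460 × 3/16 = 86.25
  green wrinkled: 460 × 1/16 = 28.75
χ² = Σ (O − E)² / E
  yellow round: (256 − 258.75)² / 258.75 = 0.0292
  yellow wrinkled: (88 − 86.25)² / 86.25 = 0.0355
  green round: (87 − 86.25)² / 86.25 = 0.0065
  green wrinkled: (29 − 28.75)² / 28.75 = 0.0022
χ² = 0.0292 + 0.0355 + 0.0065 + 0.0022 = 0.0734 ≈ 0.073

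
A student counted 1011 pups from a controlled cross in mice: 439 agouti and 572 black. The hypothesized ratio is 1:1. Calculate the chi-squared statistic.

Total ratio parts = 2. Expected numbers out of 1011:
  agouti: 1011 × 1/2 = 505.5
  black: 1011 × 1/2 = 505.5
χ² = Σ (O − E)² / E
  agouti: (439 − 505.5)² / 505.5 = 8.7483
  black: (572 − 505.5)² / 505.5 = 8.7483
χ² = 8.7483 + 8.7483 = 17.4966 ≈ 17.497

17.497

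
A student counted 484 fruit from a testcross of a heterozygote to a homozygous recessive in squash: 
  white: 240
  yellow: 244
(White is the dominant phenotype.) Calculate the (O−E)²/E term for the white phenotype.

A testcross of a heterozygote (Aa × aa) gives a 1:1 phenotypic ratio.
Under the 1:1 hypothesis (Σ ratio = 2, N = 484):
  white: 484 × 1/2 = 242
  yellow: 484 × 1/2 = 242
Contribution of white: (240 − 242)² / 242 = 0.0165

0.017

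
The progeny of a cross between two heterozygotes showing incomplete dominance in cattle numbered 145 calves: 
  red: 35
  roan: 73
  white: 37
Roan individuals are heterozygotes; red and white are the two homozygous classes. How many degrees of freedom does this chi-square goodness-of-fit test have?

With incomplete dominance, a heterozygote × heterozygote cross gives a 1:2:1 phenotypic ratio.
A goodness-of-fit test with 3 phenotype classes has df = 3 − 1 = 2.

2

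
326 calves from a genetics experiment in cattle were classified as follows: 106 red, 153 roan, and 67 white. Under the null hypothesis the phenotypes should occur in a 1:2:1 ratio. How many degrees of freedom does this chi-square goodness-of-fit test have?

2

A goodness-of-fit test with 3 phenotype classes has df = 3 − 1 = 2.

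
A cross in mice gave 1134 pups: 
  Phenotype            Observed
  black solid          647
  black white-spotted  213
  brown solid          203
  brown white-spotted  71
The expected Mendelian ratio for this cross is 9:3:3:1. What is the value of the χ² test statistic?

The 9:3:3:1 ratio has 16 parts, so with N = 1134 the expected counts are:
  black solid: 1134 × 9/16 = 637.875
  black white-spotted: 1134 × 3/16 = 212.625
  brown solid: 1134 × 3/16 = 212.625
  brown white-spotted: 1134 × 1/16 = 70.875
χ² = Σ (O − E)² / E
  black solid: (647 − 637.875)² / 637.875 = 0.1305
  black white-spotted: (213 − 212.625)² / 212.625 = 0.0007
  brown solid: (203 − 212.625)² / 212.625 = 0.4357
  brown white-spotted: (71 − 70.875)² / 70.875 = 0.0002
χ² = 0.1305 + 0.0007 + 0.4357 + 0.0002 = 0.5671 ≈ 0.567

0.567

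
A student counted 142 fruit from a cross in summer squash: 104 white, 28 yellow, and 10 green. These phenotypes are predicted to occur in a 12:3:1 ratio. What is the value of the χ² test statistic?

0.272

Expected counts for N = 142 under a 12:3:1 ratio (total parts = 16):
  white: 142 × 12/16 = 106.5
  yellow: 142 × 3/16 = 26.625
  green: 142 × 1/16 = 8.875
χ² = Σ (O − E)² / E
  white: (104 − 106.5)² / 106.5 = 0.0587
  yellow: (28 − 26.625)² / 26.625 = 0.0710
  green: (10 − 8.875)² / 8.875 = 0.1426
χ² = 0.0587 + 0.0710 + 0.1426 = 0.2723 ≈ 0.272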